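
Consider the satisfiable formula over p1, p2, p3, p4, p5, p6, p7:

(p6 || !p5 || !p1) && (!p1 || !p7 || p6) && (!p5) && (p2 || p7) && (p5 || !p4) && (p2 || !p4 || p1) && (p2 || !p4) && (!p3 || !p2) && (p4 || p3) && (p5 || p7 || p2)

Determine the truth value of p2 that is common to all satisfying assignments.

False

Suppose p2 = true.
From the singleton clause (!p5), p5 = false.
From the singleton clause (!p4), p4 = false.
From the singleton clause (!p3), p3 = false.
That conflicts with the unit clause (p3).
So every satisfying assignment has p2 = False.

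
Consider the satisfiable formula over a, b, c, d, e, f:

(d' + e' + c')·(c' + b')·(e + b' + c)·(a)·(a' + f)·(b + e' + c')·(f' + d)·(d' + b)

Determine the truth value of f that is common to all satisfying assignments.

Suppose f = 0.
From the singleton clause (a), a = 1.
But (a') is also a unit clause — contradiction.
So every satisfying assignment has f = True.

True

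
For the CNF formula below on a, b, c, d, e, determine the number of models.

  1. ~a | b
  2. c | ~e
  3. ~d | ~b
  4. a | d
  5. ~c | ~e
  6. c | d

There are 2^5 = 32 truth assignments over (a, b, c, d, e).
Split on c. With c = 1, the clauses containing c are satisfied and ~c drops from the rest; 2 of the 2^4 = 16 assignments to the other variables satisfy what remains.
With c = 0, by the same count on the reduced clause set, 1 assignment works.
(One model: a=F, b=F, c=F, d=T, e=F.)
Total: 2 + 1 = 3.

3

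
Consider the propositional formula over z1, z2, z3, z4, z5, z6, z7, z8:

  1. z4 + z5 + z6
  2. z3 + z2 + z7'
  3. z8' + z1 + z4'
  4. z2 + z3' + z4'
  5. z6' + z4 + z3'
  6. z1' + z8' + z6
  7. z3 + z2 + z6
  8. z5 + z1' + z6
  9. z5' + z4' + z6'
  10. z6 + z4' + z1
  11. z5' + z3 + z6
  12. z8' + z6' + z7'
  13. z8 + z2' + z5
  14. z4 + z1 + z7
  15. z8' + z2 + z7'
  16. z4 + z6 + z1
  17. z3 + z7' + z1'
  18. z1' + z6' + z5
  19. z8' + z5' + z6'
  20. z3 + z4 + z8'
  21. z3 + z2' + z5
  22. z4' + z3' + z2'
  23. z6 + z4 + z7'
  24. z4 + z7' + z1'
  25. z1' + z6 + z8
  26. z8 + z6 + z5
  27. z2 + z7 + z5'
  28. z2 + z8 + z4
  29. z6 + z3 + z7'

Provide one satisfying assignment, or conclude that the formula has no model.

z1: 0,  z2: 1,  z3: 0,  z4: 0,  z5: 1,  z6: 1,  z7: 1,  z8: 0

Branch on z4: set z4 = 0.
Branch on z5: set z5 = 1.
Branch on z6: set z6 = 1.
Unit clause (z3') forces z3 = 0.
Unit clause (z8') forces z8 = 0.
Unit clause (z2) forces z2 = 1.
Branch on z1: set z1 = 0.
Unit clause (z7) forces z7 = 1.
Every clause now holds.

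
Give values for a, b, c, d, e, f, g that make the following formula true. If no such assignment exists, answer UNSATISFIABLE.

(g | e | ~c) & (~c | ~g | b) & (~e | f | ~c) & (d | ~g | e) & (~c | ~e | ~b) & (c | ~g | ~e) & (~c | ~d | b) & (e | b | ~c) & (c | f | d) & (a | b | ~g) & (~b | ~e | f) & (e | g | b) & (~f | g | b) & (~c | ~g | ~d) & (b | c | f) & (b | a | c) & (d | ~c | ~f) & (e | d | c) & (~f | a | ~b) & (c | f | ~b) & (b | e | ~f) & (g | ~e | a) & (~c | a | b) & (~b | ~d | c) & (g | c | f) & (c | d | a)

Case g = 0:
Case e = 1:
(a) alone gives a = 1.
Case f = 1:
(b) alone gives b = 1.
(~c) alone gives c = 0.
(~d) alone gives d = 0.
All clauses are satisfied.

a: 1, b: 1, c: 0, d: 0, e: 1, f: 1, g: 0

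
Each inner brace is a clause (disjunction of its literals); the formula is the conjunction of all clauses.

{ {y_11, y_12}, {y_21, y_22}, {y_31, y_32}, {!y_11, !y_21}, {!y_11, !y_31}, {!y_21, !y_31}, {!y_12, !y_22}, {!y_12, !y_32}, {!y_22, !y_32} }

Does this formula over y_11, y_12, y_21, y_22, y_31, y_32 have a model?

Branch on y_11: set y_11 = true.
Unit clause (!y_21) forces y_21 = false.
Unit clause (y_22) forces y_22 = true.
Unit clause (!y_31) forces y_31 = false.
Unit clause (y_32) forces y_32 = true.
Now (!y_32) is unsatisfied and unit — conflict.
Backtrack on y_11: now try y_11 = false.
Unit clause (y_12) forces y_12 = true.
Unit clause (!y_22) forces y_22 = false.
Unit clause (y_21) forces y_21 = true.
Unit clause (!y_31) forces y_31 = false.
Unit clause (y_32) forces y_32 = true.
Now (!y_32) is unsatisfied and unit — conflict.
Neither y_11 = true nor y_11 = false works.
No assignment satisfies every clause.

No, unsatisfiable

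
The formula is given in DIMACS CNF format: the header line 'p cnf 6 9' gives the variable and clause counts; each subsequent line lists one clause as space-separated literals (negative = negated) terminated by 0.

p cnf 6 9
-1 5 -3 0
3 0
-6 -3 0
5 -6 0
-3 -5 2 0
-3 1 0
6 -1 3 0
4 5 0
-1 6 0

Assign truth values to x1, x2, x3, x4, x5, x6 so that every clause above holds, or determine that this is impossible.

The clause (x3) is unit, so x3 = True.
The clause (¬x6) is unit, so x6 = False.
The clause (x1) is unit, so x1 = True.
That conflicts with the unit clause (¬x1).

UNSATISFIABLE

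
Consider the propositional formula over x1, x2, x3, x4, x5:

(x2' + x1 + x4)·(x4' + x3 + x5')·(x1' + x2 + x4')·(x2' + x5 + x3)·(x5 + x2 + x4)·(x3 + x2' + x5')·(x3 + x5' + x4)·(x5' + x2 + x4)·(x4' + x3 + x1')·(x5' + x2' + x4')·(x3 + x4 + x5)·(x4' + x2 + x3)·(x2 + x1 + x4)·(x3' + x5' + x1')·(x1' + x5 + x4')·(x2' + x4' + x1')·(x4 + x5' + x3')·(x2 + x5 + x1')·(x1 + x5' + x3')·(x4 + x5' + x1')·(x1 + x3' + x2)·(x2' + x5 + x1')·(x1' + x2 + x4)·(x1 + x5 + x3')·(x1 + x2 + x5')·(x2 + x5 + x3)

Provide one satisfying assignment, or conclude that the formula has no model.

UNSATISFIABLE

Branch on x2: set x2 = 0.
Branch on x1: set x1 = 0.
Unit clause (x4) forces x4 = 1.
Unit clause (x3) forces x3 = 1.
Now (x3') is unsatisfied and unit — conflict.
Backtrack on x1: now try x1 = 1.
Unit clause (x4') forces x4 = 0.
Now (x4) is unsatisfied and unit — conflict.
Either choice for x1 ends in contradiction.
Backtrack on x2: now try x2 = 1.
Branch on x1: set x1 = 1.
Unit clause (x4') forces x4 = 0.
Unit clause (x5') forces x5 = 0.
Now (x5) is unsatisfied and unit — conflict.
Backtrack on x1: now try x1 = 0.
Unit clause (x4) forces x4 = 1.
Unit clause (x5') forces x5 = 0.
Unit clause (x3) forces x3 = 1.
Now (x3') is unsatisfied and unit — conflict.
Either choice for x1 ends in contradiction.
Either choice for x2 ends in contradiction.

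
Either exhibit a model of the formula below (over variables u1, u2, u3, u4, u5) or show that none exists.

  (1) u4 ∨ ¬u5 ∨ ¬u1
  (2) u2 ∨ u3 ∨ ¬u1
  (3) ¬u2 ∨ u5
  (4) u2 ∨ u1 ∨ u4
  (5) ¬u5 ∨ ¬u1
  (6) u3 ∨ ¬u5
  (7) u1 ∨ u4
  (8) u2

From the singleton clause (u2), u2 = True.
From the singleton clause (u5), u5 = True.
From the singleton clause (¬u1), u1 = False.
From the singleton clause (u3), u3 = True.
From the singleton clause (u4), u4 = True.
Every clause now holds.

u1 ↦ False; u2 ↦ True; u3 ↦ True; u4 ↦ True; u5 ↦ True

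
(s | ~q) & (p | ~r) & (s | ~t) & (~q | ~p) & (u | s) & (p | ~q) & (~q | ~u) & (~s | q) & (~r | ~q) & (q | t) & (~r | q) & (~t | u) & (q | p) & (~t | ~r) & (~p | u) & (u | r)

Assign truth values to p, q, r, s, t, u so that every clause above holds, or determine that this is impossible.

Try s = 1.
Unit clause (q) forces q = 1.
Unit clause (~p) forces p = 0.
Now (p) is unsatisfied and unit — conflict.
So s must be the other value — set s = 0.
Unit clause (~q) forces q = 0.
Unit clause (~t) forces t = 0.
Now (t) is unsatisfied and unit — conflict.
Neither s = 1 nor s = 0 works.

UNSATISFIABLE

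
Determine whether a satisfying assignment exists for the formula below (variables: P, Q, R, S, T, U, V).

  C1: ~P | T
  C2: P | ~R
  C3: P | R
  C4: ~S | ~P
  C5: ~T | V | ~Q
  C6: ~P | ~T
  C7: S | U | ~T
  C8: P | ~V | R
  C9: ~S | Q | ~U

No

Case P = 0:
(~R) alone gives R = 0.
But (R) is also a unit clause — contradiction.
So P must be the other value — set P = 1.
(T) alone gives T = 1.
But (~T) is also a unit clause — contradiction.
Either choice for P ends in contradiction.
No assignment satisfies every clause.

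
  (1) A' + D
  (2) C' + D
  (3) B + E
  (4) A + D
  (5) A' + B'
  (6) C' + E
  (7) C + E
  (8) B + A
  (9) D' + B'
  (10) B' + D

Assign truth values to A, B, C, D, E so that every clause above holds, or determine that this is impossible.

Try A = 1.
The clause (D) is unit, so D = 1.
The clause (B') is unit, so B = 0.
The clause (E) is unit, so E = 1.
No clause remains; C is free.

A: 1, B: 0, C: 0, D: 1, E: 1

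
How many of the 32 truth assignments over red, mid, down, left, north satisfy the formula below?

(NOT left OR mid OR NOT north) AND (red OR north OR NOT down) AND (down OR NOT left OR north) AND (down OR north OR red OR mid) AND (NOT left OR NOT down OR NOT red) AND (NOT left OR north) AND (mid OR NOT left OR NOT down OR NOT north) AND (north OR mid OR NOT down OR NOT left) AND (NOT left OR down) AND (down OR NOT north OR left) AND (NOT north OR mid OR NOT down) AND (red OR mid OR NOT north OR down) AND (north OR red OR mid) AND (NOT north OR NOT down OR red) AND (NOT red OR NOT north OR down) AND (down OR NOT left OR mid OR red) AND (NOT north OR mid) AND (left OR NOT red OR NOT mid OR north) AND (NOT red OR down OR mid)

There are 2^5 = 32 truth assignments over (red, mid, down, left, north).
Split on red. With red = true, the clauses containing red are satisfied and NOT red drops from the rest; 2 of the 2^4 = 16 assignments to the other variables satisfy what remains.
With red = false, by the same count on the reduced clause set, 1 assignment works.
Total: 2 + 1 = 3.

3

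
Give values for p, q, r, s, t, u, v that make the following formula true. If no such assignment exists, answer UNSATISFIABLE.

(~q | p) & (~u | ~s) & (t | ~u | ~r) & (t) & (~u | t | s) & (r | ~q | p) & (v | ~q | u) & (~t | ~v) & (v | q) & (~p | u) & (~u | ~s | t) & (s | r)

(t) alone gives t = 1.
(~v) alone gives v = 0.
(q) alone gives q = 1.
(p) alone gives p = 1.
(u) alone gives u = 1.
(~s) alone gives s = 0.
(r) alone gives r = 1.
All clauses are satisfied.

p: 1,  q: 1,  r: 1,  s: 0,  t: 1,  u: 1,  v: 0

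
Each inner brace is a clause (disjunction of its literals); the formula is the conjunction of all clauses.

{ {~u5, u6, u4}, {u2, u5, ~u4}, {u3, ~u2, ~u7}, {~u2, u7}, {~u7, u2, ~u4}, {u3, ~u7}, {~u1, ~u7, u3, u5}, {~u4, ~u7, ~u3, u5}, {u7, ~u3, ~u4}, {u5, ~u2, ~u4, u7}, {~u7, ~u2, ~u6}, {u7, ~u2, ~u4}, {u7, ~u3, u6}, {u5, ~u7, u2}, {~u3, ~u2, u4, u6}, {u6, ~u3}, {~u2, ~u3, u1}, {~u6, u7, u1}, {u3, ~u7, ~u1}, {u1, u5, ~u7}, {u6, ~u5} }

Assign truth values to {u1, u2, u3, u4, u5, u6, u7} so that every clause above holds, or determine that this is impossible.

u1=1; u2=0; u3=0; u4=1; u5=1; u6=1; u7=0

Suppose u2 = 0.
Suppose u5 = 1.
(u6) alone gives u6 = 1.
Suppose u7 = 0.
(u1) alone gives u1 = 1.
Suppose u3 = 0.
No clause remains; u4 is free.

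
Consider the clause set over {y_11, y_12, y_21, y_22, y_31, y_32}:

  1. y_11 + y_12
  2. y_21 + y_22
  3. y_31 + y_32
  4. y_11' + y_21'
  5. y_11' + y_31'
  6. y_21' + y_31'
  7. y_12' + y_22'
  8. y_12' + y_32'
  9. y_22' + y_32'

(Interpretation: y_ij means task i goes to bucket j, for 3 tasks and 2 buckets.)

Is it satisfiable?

No, unsatisfiable

Try y_11 = 1.
Unit clause (y_21') forces y_21 = 0.
Unit clause (y_22) forces y_22 = 1.
Unit clause (y_31') forces y_31 = 0.
Unit clause (y_32) forces y_32 = 1.
But (y_32') is also a unit clause — contradiction.
Undo y_11 and try y_11 = 0.
Unit clause (y_12) forces y_12 = 1.
Unit clause (y_22') forces y_22 = 0.
Unit clause (y_21) forces y_21 = 1.
Unit clause (y_31') forces y_31 = 0.
Unit clause (y_32) forces y_32 = 1.
But (y_32') is also a unit clause — contradiction.
Both values of y_11 lead to a conflict.
No assignment satisfies every clause.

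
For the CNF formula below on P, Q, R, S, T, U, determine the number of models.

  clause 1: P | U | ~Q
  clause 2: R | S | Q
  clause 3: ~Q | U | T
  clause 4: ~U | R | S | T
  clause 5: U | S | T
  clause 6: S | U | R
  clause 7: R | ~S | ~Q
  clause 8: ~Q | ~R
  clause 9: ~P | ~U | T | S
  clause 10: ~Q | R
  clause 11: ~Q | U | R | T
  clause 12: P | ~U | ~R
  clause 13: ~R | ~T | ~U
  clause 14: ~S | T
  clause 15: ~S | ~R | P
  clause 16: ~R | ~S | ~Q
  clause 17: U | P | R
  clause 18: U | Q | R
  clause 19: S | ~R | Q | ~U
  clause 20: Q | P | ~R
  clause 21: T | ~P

There are 2^6 = 64 truth assignments over (P, Q, R, S, T, U).
Split on U. With U = 1, the clauses containing U are satisfied and ~U drops from the rest; 2 of the 2^5 = 32 assignments to the other variables satisfy what remains.
With U = 0, by the same count on the reduced clause set, 2 assignments work.
(One model: P=F, Q=F, R=F, S=T, T=T, U=T.)
Total: 2 + 2 = 4.

4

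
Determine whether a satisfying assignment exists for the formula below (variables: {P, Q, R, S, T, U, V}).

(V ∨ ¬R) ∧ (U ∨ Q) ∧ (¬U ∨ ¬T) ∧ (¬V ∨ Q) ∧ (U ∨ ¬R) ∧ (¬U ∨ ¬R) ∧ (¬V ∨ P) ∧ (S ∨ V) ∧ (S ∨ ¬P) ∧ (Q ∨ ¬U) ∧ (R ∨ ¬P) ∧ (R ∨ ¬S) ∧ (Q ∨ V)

Unsatisfiable

Suppose V = True.
Unit clause (Q) forces Q = True.
Unit clause (P) forces P = True.
Unit clause (S) forces S = True.
Unit clause (R) forces R = True.
Unit clause (U) forces U = True.
Now (¬U) is unsatisfied and unit — conflict.
Undo V and try V = False.
Unit clause (¬R) forces R = False.
Unit clause (S) forces S = True.
Now (¬S) is unsatisfied and unit — conflict.
Both values of V lead to a conflict.
No assignment satisfies every clause.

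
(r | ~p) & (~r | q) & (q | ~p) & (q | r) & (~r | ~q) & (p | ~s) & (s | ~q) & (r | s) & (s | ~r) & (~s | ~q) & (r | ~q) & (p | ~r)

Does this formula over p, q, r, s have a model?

No, unsatisfiable

Suppose r = 1.
The clause (q) is unit, so q = 1.
Now (~q) is unsatisfied and unit — conflict.
Backtrack on r: now try r = 0.
The clause (~p) is unit, so p = 0.
The clause (q) is unit, so q = 1.
Now (~q) is unsatisfied and unit — conflict.
Either choice for r ends in contradiction.
No assignment satisfies every clause.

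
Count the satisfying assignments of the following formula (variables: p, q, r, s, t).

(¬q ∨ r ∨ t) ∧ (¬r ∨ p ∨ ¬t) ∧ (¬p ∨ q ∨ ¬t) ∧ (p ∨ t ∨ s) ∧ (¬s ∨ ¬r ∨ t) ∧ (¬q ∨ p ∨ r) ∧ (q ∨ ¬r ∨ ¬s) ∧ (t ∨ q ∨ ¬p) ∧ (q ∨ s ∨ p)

7

There are 2^5 = 32 truth assignments over (p, q, r, s, t).
Split on r. With r = True, the clauses containing r are satisfied and ¬r drops from the rest; 3 of the 2^4 = 16 assignments to the other variables satisfy what remains.
With r = False, by the same count on the reduced clause set, 4 assignments work.
(One model: p=F, q=F, r=F, s=T, t=F.)
Total: 3 + 4 = 7.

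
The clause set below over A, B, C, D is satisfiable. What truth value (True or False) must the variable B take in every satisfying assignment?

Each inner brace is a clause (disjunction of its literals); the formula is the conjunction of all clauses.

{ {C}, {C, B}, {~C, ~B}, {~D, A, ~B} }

Suppose B = 1.
The clause (C) is unit, so C = 1.
Now (~C) is unsatisfied and unit — conflict.
So every satisfying assignment has B = False.

False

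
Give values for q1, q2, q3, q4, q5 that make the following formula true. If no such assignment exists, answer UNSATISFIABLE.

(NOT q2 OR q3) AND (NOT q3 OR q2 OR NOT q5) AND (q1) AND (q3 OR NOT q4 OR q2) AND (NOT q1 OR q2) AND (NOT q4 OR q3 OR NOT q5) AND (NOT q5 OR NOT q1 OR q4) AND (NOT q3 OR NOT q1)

UNSATISFIABLE

(q1) alone gives q1 = true.
(q2) alone gives q2 = true.
(q3) alone gives q3 = true.
Now (NOT q3) is unsatisfied and unit — conflict.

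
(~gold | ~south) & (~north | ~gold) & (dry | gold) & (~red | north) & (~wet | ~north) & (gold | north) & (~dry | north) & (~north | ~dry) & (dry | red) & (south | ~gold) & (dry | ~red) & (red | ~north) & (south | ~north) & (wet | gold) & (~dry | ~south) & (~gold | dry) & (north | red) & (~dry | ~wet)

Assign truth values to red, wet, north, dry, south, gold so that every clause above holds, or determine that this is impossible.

Try gold = 0.
The clause (dry) is unit, so dry = 1.
The clause (north) is unit, so north = 1.
That conflicts with the unit clause (~north).
Undo gold and try gold = 1.
The clause (~south) is unit, so south = 0.
That conflicts with the unit clause (south).
Either choice for gold ends in contradiction.

UNSATISFIABLE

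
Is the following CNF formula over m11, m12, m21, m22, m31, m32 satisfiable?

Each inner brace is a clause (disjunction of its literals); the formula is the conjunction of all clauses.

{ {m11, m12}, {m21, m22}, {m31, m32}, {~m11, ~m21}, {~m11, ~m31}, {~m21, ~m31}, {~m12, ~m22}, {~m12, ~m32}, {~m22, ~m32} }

Suppose m11 = 1.
The clause (~m21) is unit, so m21 = 0.
The clause (m22) is unit, so m22 = 1.
The clause (~m31) is unit, so m31 = 0.
The clause (m32) is unit, so m32 = 1.
Now (~m32) is unsatisfied and unit — conflict.
So m11 must be the other value — set m11 = 0.
The clause (m12) is unit, so m12 = 1.
The clause (~m22) is unit, so m22 = 0.
The clause (m21) is unit, so m21 = 1.
The clause (~m31) is unit, so m31 = 0.
The clause (m32) is unit, so m32 = 1.
Now (~m32) is unsatisfied and unit — conflict.
Both values of m11 lead to a conflict.
No assignment satisfies every clause.

No, unsatisfiable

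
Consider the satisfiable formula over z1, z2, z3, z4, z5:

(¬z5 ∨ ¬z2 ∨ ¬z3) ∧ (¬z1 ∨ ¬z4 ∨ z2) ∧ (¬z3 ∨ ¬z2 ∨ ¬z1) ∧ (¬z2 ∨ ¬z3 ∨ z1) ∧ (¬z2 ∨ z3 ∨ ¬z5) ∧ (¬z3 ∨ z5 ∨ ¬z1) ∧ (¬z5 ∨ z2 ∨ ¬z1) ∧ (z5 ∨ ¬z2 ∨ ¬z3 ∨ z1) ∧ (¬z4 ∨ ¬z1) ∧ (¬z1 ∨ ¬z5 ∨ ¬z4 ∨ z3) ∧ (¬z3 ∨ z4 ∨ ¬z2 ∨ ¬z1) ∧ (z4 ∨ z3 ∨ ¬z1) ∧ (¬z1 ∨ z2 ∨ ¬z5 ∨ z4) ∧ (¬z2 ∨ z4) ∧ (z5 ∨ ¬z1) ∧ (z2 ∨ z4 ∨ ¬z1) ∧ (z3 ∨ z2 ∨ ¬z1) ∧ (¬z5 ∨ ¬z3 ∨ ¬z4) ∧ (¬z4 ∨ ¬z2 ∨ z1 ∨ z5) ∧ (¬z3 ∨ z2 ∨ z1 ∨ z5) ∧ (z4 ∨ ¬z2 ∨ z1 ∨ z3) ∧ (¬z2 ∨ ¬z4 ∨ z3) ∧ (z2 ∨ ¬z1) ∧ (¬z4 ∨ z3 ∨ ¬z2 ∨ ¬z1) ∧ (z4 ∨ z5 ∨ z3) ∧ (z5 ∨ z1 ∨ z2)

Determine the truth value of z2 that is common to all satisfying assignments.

False

Suppose z2 = True.
Unit clause (z4) forces z4 = True.
Unit clause (¬z1) forces z1 = False.
Unit clause (¬z3) forces z3 = False.
That conflicts with the unit clause (z3).
So every satisfying assignment has z2 = False.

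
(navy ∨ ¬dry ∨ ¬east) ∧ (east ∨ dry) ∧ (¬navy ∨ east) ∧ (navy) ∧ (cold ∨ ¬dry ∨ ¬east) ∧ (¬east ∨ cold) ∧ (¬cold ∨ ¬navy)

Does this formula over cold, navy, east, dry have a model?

Unit clause (navy) forces navy = True.
Unit clause (east) forces east = True.
Unit clause (cold) forces cold = True.
That conflicts with the unit clause (¬cold).
No assignment satisfies every clause.

No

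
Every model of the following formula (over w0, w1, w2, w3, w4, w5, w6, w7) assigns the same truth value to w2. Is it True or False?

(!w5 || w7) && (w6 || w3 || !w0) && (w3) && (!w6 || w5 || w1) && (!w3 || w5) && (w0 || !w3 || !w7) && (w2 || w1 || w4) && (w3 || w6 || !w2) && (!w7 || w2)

Suppose w2 = false.
The clause (w3) is unit, so w3 = true.
The clause (w5) is unit, so w5 = true.
The clause (w7) is unit, so w7 = true.
That conflicts with the unit clause (!w7).
So every satisfying assignment has w2 = True.

True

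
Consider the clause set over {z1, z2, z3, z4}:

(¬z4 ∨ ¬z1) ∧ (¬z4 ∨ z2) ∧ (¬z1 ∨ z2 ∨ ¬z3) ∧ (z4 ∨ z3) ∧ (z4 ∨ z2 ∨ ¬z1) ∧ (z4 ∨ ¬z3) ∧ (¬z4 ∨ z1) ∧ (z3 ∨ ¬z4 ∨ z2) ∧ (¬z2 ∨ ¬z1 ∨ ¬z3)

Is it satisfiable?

Suppose z4 = False.
From the singleton clause (z3), z3 = True.
But (¬z3) is also a unit clause — contradiction.
So z4 must be the other value — set z4 = True.
From the singleton clause (¬z1), z1 = False.
But (z1) is also a unit clause — contradiction.
Neither z4 = True nor z4 = False works.
No assignment satisfies every clause.

No, unsatisfiable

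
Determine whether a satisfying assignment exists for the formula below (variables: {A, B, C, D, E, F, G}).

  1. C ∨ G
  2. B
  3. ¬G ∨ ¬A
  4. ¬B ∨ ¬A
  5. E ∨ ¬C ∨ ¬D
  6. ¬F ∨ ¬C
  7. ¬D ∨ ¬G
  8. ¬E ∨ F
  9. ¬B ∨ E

The clause (B) is unit, so B = True.
The clause (¬A) is unit, so A = False.
The clause (E) is unit, so E = True.
The clause (F) is unit, so F = True.
The clause (¬C) is unit, so C = False.
The clause (G) is unit, so G = True.
The clause (¬D) is unit, so D = False.
Every clause now holds.
A satisfying assignment: A=False; B=True; C=False; D=False; E=True; F=True; G=True.

Satisfiable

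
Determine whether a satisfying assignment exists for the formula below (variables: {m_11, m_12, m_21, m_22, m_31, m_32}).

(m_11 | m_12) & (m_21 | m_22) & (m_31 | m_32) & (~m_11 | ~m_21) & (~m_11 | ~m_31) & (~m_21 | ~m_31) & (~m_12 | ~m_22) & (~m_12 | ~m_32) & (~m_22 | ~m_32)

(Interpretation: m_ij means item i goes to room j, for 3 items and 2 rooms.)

No, unsatisfiable

Try m_11 = 1.
The clause (~m_21) is unit, so m_21 = 0.
The clause (m_22) is unit, so m_22 = 1.
The clause (~m_31) is unit, so m_31 = 0.
The clause (m_32) is unit, so m_32 = 1.
But (~m_32) is also a unit clause — contradiction.
That branch fails; take m_11 = 0 instead.
The clause (m_12) is unit, so m_12 = 1.
The clause (~m_22) is unit, so m_22 = 0.
The clause (m_21) is unit, so m_21 = 1.
The clause (~m_31) is unit, so m_31 = 0.
The clause (m_32) is unit, so m_32 = 1.
But (~m_32) is also a unit clause — contradiction.
Neither m_11 = 1 nor m_11 = 0 works.
No assignment satisfies every clause.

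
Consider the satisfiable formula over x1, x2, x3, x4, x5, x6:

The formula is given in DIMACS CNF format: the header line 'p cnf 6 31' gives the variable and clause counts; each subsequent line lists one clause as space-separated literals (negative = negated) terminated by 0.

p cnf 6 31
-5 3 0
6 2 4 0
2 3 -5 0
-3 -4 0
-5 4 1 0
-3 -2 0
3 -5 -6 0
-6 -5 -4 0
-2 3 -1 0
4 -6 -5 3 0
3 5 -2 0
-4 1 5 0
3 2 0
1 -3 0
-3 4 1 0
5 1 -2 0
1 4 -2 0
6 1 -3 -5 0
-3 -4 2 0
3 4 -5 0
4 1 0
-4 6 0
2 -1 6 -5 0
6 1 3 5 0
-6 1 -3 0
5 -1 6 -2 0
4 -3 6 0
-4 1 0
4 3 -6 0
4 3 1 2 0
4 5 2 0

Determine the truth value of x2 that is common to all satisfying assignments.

False

Suppose x2 = True.
Unit clause (¬x3) forces x3 = False.
Unit clause (¬x5) forces x5 = False.
That conflicts with the unit clause (x5).
So every satisfying assignment has x2 = False.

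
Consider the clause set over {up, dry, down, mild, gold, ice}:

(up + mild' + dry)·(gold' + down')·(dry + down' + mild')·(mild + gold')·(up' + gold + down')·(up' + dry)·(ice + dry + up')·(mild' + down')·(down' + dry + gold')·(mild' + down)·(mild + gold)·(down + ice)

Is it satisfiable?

Unsatisfiable

Case gold = 0:
Unit clause (mild) forces mild = 1.
Unit clause (down') forces down = 0.
That conflicts with the unit clause (down).
That branch fails; take gold = 1 instead.
Unit clause (down') forces down = 0.
Unit clause (mild) forces mild = 1.
That conflicts with the unit clause (mild').
Neither gold = 1 nor gold = 0 works.
No assignment satisfies every clause.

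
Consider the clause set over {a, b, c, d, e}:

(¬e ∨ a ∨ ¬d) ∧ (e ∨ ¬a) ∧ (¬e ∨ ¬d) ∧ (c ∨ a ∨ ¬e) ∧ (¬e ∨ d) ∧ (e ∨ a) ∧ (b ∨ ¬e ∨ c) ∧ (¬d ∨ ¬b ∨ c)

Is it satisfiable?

Case e = True:
(¬d) alone gives d = False.
That conflicts with the unit clause (d).
So e must be the other value — set e = False.
(¬a) alone gives a = False.
That conflicts with the unit clause (a).
Either choice for e ends in contradiction.
No assignment satisfies every clause.

No, unsatisfiable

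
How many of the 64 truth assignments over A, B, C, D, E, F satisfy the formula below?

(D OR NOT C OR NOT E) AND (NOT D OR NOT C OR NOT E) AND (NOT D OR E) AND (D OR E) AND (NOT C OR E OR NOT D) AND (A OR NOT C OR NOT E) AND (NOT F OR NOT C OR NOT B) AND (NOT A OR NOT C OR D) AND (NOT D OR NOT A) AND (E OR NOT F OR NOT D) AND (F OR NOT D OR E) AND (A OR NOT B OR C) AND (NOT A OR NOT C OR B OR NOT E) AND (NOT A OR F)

6

There are 2^6 = 64 truth assignments over (A, B, C, D, E, F).
Split on A. With A = true, the clauses containing A are satisfied and NOT A drops from the rest; 2 of the 2^5 = 32 assignments to the other variables satisfy what remains.
With A = false, by the same count on the reduced clause set, 4 assignments work.
Total: 2 + 4 = 6.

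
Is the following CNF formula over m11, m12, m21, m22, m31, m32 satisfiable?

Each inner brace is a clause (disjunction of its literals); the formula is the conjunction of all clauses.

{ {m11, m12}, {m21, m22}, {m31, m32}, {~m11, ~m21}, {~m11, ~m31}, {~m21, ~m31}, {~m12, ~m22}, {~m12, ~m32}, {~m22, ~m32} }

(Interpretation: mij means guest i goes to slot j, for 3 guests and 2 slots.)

Case m11 = 1:
Unit clause (~m21) forces m21 = 0.
Unit clause (m22) forces m22 = 1.
Unit clause (~m31) forces m31 = 0.
Unit clause (m32) forces m32 = 1.
Now (~m32) is unsatisfied and unit — conflict.
Undo m11 and try m11 = 0.
Unit clause (m12) forces m12 = 1.
Unit clause (~m22) forces m22 = 0.
Unit clause (m21) forces m21 = 1.
Unit clause (~m31) forces m31 = 0.
Unit clause (m32) forces m32 = 1.
Now (~m32) is unsatisfied and unit — conflict.
Neither m11 = 1 nor m11 = 0 works.
No assignment satisfies every clause.

No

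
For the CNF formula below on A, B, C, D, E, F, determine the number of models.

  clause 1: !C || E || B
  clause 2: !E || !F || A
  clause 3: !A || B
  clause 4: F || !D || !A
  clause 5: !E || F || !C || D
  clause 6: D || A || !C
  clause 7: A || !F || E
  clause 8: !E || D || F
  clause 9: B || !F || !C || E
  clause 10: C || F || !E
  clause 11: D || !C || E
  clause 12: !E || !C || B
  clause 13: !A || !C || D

13

There are 2^6 = 64 truth assignments over (A, B, C, D, E, F).
Split on B. With B = true, the clauses containing B are satisfied and !B drops from the rest; 11 of the 2^5 = 32 assignments to the other variables satisfy what remains.
With B = false, by the same count on the reduced clause set, 2 assignments work.
(One model: A=F, B=F, C=F, D=F, E=F, F=F.)
Total: 11 + 2 = 13.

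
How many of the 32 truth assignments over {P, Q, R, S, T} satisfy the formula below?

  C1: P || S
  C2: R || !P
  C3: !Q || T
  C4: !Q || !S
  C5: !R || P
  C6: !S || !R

There are 2^5 = 32 truth assignments over (P, Q, R, S, T).
Split on Q. With Q = true, the clauses containing Q are satisfied and !Q drops from the rest; 1 of the 2^4 = 16 assignments to the other variables satisfy what remains.
With Q = false, by the same count on the reduced clause set, 4 assignments work.
Total: 1 + 4 = 5.

5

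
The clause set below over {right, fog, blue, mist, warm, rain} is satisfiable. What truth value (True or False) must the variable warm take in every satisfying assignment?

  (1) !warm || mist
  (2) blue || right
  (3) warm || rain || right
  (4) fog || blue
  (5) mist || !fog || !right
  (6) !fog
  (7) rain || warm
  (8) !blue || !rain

True

Suppose warm = false.
From the singleton clause (!fog), fog = false.
From the singleton clause (blue), blue = true.
From the singleton clause (rain), rain = true.
That conflicts with the unit clause (!rain).
So every satisfying assignment has warm = True.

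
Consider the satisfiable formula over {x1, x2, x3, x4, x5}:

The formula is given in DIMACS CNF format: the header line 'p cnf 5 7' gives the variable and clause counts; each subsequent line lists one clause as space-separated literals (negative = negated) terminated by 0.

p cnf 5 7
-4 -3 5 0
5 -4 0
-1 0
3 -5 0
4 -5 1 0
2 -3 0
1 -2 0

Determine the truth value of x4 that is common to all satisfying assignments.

Suppose x4 = True.
Unit clause (x5) forces x5 = True.
Unit clause (¬x1) forces x1 = False.
Unit clause (x3) forces x3 = True.
Unit clause (x2) forces x2 = True.
But (¬x2) is also a unit clause — contradiction.
So every satisfying assignment has x4 = False.

False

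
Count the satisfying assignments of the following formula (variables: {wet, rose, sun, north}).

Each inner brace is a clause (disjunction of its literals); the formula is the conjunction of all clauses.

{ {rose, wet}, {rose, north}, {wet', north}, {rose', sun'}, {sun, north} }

4

There are 2^4 = 16 truth assignments over (wet, rose, sun, north).
Check each against the 5 clauses (columns in the order wet, rose, sun, north):
  F F F F  ✗ fails (rose + wet)
  F F F T  ✗ fails (rose + wet)
  F F T F  ✗ fails (rose + wet)
  F F T T  ✗ fails (rose + wet)
  F T F F  ✗ fails (sun + north)
  F T F T  ✓ satisfies all
  F T T F  ✗ fails (rose' + sun')
  F T T T  ✗ fails (rose' + sun')
  T F F F  ✗ fails (rose + north)
  T F F T  ✓ satisfies all
  T F T F  ✗ fails (rose + north)
  T F T T  ✓ satisfies all
  T T F F  ✗ fails (wet' + north)
  T T F T  ✓ satisfies all
  T T T F  ✗ fails (wet' + north)
  T T T T  ✗ fails (rose' + sun')
4 of the 16 rows are models.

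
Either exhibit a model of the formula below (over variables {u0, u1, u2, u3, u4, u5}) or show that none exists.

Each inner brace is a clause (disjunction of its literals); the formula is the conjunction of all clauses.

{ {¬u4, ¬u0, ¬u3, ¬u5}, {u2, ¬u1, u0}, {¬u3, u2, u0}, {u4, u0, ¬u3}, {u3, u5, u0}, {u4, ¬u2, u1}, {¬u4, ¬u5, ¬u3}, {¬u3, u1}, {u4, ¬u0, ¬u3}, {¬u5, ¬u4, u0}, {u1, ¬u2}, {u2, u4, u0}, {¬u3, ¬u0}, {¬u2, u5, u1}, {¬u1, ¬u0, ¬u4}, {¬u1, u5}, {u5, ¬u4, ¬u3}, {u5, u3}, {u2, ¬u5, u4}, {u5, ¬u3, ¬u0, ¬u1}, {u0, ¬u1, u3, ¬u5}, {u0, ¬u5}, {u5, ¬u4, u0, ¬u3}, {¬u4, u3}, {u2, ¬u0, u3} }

Try u3 = False.
From the singleton clause (u5), u5 = True.
From the singleton clause (u0), u0 = True.
From the singleton clause (¬u4), u4 = False.
From the singleton clause (u2), u2 = True.
From the singleton clause (u1), u1 = True.
All clauses are satisfied.

u0: True; u1: True; u2: True; u3: False; u4: False; u5: True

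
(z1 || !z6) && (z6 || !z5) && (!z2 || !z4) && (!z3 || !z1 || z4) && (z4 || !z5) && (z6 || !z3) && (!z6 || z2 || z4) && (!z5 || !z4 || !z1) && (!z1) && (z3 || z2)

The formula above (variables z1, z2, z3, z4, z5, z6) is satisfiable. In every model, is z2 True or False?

True

Suppose z2 = false.
(!z1) alone gives z1 = false.
(!z6) alone gives z6 = false.
(!z5) alone gives z5 = false.
(!z3) alone gives z3 = false.
Now (z3) is unsatisfied and unit — conflict.
So every satisfying assignment has z2 = True.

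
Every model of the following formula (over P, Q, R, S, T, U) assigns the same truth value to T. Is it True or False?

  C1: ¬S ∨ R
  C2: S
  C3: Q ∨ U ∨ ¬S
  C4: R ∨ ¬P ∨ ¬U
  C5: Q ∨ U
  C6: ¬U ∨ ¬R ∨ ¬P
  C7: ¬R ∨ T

True

Suppose T = False.
The clause (S) is unit, so S = True.
The clause (R) is unit, so R = True.
That conflicts with the unit clause (¬R).
So every satisfying assignment has T = True.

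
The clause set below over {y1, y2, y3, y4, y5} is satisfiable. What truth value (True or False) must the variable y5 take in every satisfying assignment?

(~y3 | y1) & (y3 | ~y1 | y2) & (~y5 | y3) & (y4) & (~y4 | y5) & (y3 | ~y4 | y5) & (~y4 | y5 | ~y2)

Suppose y5 = 0.
(y4) alone gives y4 = 1.
That conflicts with the unit clause (~y4).
So every satisfying assignment has y5 = True.

True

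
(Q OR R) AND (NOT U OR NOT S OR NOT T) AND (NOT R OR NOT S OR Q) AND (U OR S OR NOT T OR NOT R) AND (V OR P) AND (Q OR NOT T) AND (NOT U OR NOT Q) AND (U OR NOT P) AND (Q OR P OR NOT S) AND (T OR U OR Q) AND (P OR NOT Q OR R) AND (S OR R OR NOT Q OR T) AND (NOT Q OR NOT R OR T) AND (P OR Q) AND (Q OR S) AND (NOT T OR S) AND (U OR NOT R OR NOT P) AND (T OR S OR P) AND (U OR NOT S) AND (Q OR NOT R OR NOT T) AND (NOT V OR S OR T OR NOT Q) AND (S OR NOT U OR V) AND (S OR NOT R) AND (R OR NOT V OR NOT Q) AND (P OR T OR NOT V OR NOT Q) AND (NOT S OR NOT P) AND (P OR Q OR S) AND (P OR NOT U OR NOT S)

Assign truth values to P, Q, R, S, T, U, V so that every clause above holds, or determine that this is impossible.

Try Q = true.
From the singleton clause (NOT U), U = false.
From the singleton clause (NOT P), P = false.
From the singleton clause (V), V = true.
From the singleton clause (R), R = true.
From the singleton clause (T), T = true.
From the singleton clause (S), S = true.
Now (NOT S) is unsatisfied and unit — conflict.
Undo Q and try Q = false.
From the singleton clause (R), R = true.
From the singleton clause (NOT S), S = false.
Now (S) is unsatisfied and unit — conflict.
Either choice for Q ends in contradiction.

UNSATISFIABLE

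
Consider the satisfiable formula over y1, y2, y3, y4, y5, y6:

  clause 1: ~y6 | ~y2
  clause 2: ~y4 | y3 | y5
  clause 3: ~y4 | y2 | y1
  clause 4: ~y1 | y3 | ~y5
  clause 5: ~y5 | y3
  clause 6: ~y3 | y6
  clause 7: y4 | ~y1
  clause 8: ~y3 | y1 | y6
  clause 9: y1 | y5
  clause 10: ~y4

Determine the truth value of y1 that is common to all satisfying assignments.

False

Suppose y1 = 1.
The clause (y4) is unit, so y4 = 1.
That conflicts with the unit clause (~y4).
So every satisfying assignment has y1 = False.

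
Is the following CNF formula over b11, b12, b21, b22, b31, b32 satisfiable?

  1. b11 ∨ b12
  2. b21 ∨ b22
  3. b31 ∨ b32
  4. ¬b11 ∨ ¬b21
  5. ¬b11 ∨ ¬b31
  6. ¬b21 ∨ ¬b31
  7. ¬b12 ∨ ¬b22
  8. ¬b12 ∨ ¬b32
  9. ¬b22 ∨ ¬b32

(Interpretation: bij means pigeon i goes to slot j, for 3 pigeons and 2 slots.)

Unsatisfiable

Try b11 = True.
The clause (¬b21) is unit, so b21 = False.
The clause (b22) is unit, so b22 = True.
The clause (¬b31) is unit, so b31 = False.
The clause (b32) is unit, so b32 = True.
Now (¬b32) is unsatisfied and unit — conflict.
That branch fails; take b11 = False instead.
The clause (b12) is unit, so b12 = True.
The clause (¬b22) is unit, so b22 = False.
The clause (b21) is unit, so b21 = True.
The clause (¬b31) is unit, so b31 = False.
The clause (b32) is unit, so b32 = True.
Now (¬b32) is unsatisfied and unit — conflict.
Neither b11 = True nor b11 = False works.
No assignment satisfies every clause.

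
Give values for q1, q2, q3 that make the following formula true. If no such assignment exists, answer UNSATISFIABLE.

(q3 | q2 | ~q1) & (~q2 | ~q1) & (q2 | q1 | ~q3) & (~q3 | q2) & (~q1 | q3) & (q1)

The clause (q1) is unit, so q1 = 1.
The clause (~q2) is unit, so q2 = 0.
The clause (q3) is unit, so q3 = 1.
Now (~q3) is unsatisfied and unit — conflict.

UNSATISFIABLE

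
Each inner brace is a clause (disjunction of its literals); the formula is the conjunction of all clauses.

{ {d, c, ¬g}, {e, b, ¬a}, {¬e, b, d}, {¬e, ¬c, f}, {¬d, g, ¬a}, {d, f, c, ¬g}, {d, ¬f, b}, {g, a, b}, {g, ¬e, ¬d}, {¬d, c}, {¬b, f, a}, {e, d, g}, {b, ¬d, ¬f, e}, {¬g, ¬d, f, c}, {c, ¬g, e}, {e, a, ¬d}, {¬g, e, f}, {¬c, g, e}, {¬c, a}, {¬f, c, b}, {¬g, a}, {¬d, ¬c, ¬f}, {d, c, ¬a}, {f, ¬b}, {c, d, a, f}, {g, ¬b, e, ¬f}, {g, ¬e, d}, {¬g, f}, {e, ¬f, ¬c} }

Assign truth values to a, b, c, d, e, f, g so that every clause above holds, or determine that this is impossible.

Suppose d = False.
Suppose c = True.
The clause (a) is unit, so a = True.
Suppose e = True.
The clause (b) is unit, so b = True.
The clause (f) is unit, so f = True.
The clause (g) is unit, so g = True.
All clauses are satisfied.

a: True, b: True, c: True, d: False, e: True, f: True, g: True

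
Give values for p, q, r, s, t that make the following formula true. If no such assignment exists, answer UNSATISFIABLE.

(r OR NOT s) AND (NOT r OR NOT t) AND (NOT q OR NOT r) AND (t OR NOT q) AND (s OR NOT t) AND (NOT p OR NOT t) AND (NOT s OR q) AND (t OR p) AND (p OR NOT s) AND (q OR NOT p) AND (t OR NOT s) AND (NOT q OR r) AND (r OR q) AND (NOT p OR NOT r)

Branch on r: set r = true.
Unit clause (NOT t) forces t = false.
Unit clause (NOT q) forces q = false.
Unit clause (NOT s) forces s = false.
Unit clause (p) forces p = true.
That conflicts with the unit clause (NOT p).
Backtrack on r: now try r = false.
Unit clause (NOT s) forces s = false.
Unit clause (NOT t) forces t = false.
Unit clause (NOT q) forces q = false.
That conflicts with the unit clause (q).
Neither r = true nor r = false works.

UNSATISFIABLE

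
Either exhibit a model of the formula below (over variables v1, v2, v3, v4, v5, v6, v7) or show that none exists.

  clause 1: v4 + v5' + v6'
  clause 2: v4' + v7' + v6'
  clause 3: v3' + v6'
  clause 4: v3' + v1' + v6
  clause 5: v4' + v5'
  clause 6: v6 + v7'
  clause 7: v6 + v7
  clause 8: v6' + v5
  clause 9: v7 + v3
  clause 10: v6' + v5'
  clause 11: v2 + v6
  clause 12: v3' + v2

UNSATISFIABLE

Try v3 = 0.
Unit clause (v7) forces v7 = 1.
Unit clause (v6) forces v6 = 1.
Unit clause (v4') forces v4 = 0.
Unit clause (v5') forces v5 = 0.
But (v5) is also a unit clause — contradiction.
Undo v3 and try v3 = 1.
Unit clause (v6') forces v6 = 0.
Unit clause (v1') forces v1 = 0.
Unit clause (v7') forces v7 = 0.
But (v7) is also a unit clause — contradiction.
Both values of v3 lead to a conflict.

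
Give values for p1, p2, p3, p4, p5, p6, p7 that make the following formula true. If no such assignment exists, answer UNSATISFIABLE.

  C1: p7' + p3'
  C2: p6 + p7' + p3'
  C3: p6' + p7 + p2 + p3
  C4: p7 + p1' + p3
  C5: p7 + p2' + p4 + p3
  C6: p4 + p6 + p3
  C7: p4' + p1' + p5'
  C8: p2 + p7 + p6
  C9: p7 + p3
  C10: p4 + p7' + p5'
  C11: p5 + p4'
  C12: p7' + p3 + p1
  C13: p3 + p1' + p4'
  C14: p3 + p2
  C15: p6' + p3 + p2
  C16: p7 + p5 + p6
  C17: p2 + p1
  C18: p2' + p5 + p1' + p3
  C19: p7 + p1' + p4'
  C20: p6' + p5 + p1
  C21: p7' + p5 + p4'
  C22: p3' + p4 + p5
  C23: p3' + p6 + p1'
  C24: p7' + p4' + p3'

p1 ↦ 1,  p2 ↦ 1,  p3 ↦ 1,  p4 ↦ 0,  p5 ↦ 1,  p6 ↦ 1,  p7 ↦ 0

Case p7 = 0:
Unit clause (p3) forces p3 = 1.
Case p2 = 1:
Case p5 = 1:
Case p4 = 0:
Case p6 = 1:
All clauses hold; p1 can take either value.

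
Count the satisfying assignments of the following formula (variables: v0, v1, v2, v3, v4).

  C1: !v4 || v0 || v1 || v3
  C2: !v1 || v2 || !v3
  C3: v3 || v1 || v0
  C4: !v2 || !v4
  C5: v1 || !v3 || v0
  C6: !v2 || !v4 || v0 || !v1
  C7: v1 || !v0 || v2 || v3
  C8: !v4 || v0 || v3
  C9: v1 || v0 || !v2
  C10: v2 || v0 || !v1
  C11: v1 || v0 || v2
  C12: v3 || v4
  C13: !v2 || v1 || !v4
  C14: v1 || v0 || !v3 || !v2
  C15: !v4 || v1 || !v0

5

There are 2^5 = 32 truth assignments over (v0, v1, v2, v3, v4).
Split on v0. With v0 = true, the clauses containing v0 are satisfied and !v0 drops from the rest; 4 of the 2^4 = 16 assignments to the other variables satisfy what remains.
With v0 = false, by the same count on the reduced clause set, 1 assignment works.
(One model: v0=F, v1=T, v2=T, v3=T, v4=F.)
Total: 4 + 1 = 5.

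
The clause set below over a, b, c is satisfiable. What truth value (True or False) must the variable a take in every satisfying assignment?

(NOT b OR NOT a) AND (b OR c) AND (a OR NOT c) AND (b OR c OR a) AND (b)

Suppose a = true.
(NOT b) alone gives b = false.
That conflicts with the unit clause (b).
So every satisfying assignment has a = False.

False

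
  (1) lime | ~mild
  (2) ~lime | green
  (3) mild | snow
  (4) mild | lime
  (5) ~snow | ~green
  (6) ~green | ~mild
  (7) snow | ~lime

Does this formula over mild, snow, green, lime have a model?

Case lime = 1:
From the singleton clause (green), green = 1.
From the singleton clause (~snow), snow = 0.
But (snow) is also a unit clause — contradiction.
So lime must be the other value — set lime = 0.
From the singleton clause (~mild), mild = 0.
But (mild) is also a unit clause — contradiction.
Neither lime = 1 nor lime = 0 works.
No assignment satisfies every clause.

Unsatisfiable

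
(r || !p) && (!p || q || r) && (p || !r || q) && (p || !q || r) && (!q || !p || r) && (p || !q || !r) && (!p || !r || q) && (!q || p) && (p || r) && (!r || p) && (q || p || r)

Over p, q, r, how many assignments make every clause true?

There are 2^3 = 8 truth assignments over (p, q, r).
Check each against the 11 clauses (columns in the order p, q, r):
  F F F  ✗ fails (p || r)
  F F T  ✗ fails (p || !r || q)
  F T F  ✗ fails (p || !q || r)
  F T T  ✗ fails (p || !q || !r)
  T F F  ✗ fails (r || !p)
  T F T  ✗ fails (!p || !r || q)
  T T F  ✗ fails (r || !p)
  T T T  ✓ satisfies all
1 of the 8 rows is a model.

1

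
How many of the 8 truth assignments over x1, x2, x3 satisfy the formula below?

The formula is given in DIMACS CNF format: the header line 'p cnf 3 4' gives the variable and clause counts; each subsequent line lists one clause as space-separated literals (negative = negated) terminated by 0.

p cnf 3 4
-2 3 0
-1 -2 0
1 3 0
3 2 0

3

There are 2^3 = 8 truth assignments over (x1, x2, x3).
Check each against the 4 clauses (columns in the order x1, x2, x3):
  F F F  ✗ fails (x1 ∨ x3)
  F F T  ✓ satisfies all
  F T F  ✗ fails (¬x2 ∨ x3)
  F T T  ✓ satisfies all
  T F F  ✗ fails (x3 ∨ x2)
  T F T  ✓ satisfies all
  T T F  ✗ fails (¬x2 ∨ x3)
  T T T  ✗ fails (¬x1 ∨ ¬x2)
3 of the 8 rows are models.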